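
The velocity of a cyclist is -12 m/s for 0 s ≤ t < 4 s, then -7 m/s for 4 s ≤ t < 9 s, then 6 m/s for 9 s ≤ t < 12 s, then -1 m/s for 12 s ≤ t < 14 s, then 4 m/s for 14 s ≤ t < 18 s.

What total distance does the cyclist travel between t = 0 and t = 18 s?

119 m

Total distance travelled is ∫|v| dt — sum the magnitudes of each area piece.
0–4 s: |-12| × 4 = 48 m
4–9 s: |-7| × 5 = 35 m
9–12 s: |6| × 3 = 18 m
12–14 s: |-1| × 2 = 2 m
14–18 s: |4| × 4 = 16 m
Total distance = 119 m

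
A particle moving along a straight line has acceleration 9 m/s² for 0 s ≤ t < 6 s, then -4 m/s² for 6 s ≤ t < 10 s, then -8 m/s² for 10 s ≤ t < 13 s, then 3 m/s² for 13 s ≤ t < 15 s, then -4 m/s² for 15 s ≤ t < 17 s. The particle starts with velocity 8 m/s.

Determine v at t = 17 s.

Δv equals the area under the a-t graph; then v = v₀ + Δv.
0–6 s: 9 × 6 = 54 m/s
6–10 s: -4 × 4 = -16 m/s
10–13 s: -8 × 3 = -24 m/s
13–15 s: 3 × 2 = 6 m/s
15–17 s: -4 × 2 = -8 m/s
Δv = 12 m/s, so v(17) = 8 + (12) = 20 m/s.

20 m/s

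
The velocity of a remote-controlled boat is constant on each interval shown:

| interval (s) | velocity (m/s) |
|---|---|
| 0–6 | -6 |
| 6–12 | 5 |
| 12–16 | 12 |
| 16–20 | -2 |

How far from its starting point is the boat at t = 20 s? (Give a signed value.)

34 m

Displacement is the signed area under the v-t curve.
0–6 s: -6 × 6 = -36 m
6–12 s: 5 × 6 = 30 m
12–16 s: 12 × 4 = 48 m
16–20 s: -2 × 4 = -8 m
Net displacement = 34 m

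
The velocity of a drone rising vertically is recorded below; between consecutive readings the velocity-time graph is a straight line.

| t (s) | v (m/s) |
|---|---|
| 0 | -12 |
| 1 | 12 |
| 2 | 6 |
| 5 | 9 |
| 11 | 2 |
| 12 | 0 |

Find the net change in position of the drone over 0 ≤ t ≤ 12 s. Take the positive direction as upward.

Displacement is the signed area under the v-t curve.
0–1 s: ½(-12 + 12)(1) = 0 m
1–2 s: ½(12 + 6)(1) = 9 m
2–5 s: ½(6 + 9)(3) = 22.5 m
5–11 s: ½(9 + 2)(6) = 33 m
11–12 s: ½(2 + 0)(1) = 1 m
Net displacement = 65.5 m

65.5 m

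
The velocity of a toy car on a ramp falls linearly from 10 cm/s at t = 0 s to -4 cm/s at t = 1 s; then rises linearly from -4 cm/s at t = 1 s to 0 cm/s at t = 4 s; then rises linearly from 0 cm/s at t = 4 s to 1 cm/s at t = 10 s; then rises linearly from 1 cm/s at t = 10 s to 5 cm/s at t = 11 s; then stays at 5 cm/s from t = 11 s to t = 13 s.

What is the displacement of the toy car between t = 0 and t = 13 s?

Net displacement equals the area under the velocity-time graph (areas below the axis count negative).
0–1 s: ½(10 + -4)(1) = 3 cm
1–4 s: ½(-4 + 0)(3) = -6 cm
4–10 s: ½(0 + 1)(6) = 3 cm
10–11 s: ½(1 + 5)(1) = 3 cm
11–13 s: 5 × 2 = 10 cm
Net displacement = 13 cm

13 cm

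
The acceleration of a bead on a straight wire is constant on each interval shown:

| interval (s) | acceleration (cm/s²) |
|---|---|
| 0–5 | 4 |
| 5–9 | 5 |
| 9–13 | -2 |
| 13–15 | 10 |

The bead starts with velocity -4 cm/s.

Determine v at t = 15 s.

48 cm/s

Δv equals the area under the a-t graph; then v = v₀ + Δv.
0–5 s: 4 × 5 = 20 cm/s
5–9 s: 5 × 4 = 20 cm/s
9–13 s: -2 × 4 = -8 cm/s
13–15 s: 10 × 2 = 20 cm/s
Δv = 52 cm/s, so v(15) = -4 + (52) = 48 cm/s.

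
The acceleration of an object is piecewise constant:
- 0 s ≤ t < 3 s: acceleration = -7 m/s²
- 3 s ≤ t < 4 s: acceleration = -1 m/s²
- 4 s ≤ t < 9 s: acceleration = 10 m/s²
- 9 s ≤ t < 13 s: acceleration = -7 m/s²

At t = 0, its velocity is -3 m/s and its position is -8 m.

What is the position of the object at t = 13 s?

On each constant-a segment, Δv = aΔt and Δx = v₀Δt + ½aΔt²; chain segment to segment.
0–3 s: v starts -3 m/s; Δx = -3·3 + ½·-7·3² = -40.5 m; v ends -24 m/s.
3–4 s: v starts -24 m/s; Δx = -24·1 + ½·-1·1² = -24.5 m; v ends -25 m/s.
4–9 s: v starts -25 m/s; Δx = -25·5 + ½·10·5² = 0 m; v ends 25 m/s.
9–13 s: v starts 25 m/s; Δx = 25·4 + ½·-7·4² = 44 m; v ends -3 m/s.
x(13) = -8 + Σ Δx = -29 m.

-29 m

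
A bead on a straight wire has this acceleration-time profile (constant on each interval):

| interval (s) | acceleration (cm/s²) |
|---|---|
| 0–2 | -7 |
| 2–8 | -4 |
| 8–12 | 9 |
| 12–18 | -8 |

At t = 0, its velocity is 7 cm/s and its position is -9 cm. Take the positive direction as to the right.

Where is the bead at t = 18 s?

On each constant-a segment, Δv = aΔt and Δx = v₀Δt + ½aΔt²; chain segment to segment.
0–2 s: v starts 7 cm/s; Δx = 7·2 + ½·-7·2² = 0 cm; v ends -7 cm/s.
2–8 s: v starts -7 cm/s; Δx = -7·6 + ½·-4·6² = -114 cm; v ends -31 cm/s.
8–12 s: v starts -31 cm/s; Δx = -31·4 + ½·9·4² = -52 cm; v ends 5 cm/s.
12–18 s: v starts 5 cm/s; Δx = 5·6 + ½·-8·6² = -114 cm; v ends -43 cm/s.
x(18) = -9 + Σ Δx = -289 cm.

-289 cm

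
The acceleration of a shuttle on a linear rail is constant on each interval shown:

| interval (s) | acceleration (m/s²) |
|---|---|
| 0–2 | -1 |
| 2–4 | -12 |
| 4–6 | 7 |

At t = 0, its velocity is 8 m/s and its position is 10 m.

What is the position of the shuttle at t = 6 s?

On each constant-a segment, Δv = aΔt and Δx = v₀Δt + ½aΔt²; chain segment to segment.
0–2 s: v starts 8 m/s; Δx = 8·2 + ½·-1·2² = 14 m; v ends 6 m/s.
2–4 s: v starts 6 m/s; Δx = 6·2 + ½·-12·2² = -12 m; v ends -18 m/s.
4–6 s: v starts -18 m/s; Δx = -18·2 + ½·7·2² = -22 m; v ends -4 m/s.
x(6) = 10 + Σ Δx = -10 m.

-10 m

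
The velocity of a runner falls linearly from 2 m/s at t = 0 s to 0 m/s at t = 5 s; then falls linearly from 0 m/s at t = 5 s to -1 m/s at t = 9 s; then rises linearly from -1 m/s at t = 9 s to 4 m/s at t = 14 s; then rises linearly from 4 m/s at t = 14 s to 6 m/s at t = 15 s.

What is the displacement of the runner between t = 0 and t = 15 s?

15.5 m

Net displacement equals the area under the velocity-time graph (areas below the axis count negative).
0–5 s: ½(2 + 0)(5) = 5 m
5–9 s: ½(0 + -1)(4) = -2 m
9–14 s: ½(-1 + 4)(5) = 7.5 m
14–15 s: ½(4 + 6)(1) = 5 m
Net displacement = 15.5 m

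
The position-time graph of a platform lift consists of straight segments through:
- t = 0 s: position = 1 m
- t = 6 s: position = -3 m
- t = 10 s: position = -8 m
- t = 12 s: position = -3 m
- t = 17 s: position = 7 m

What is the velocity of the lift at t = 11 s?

Velocity is the slope of the x-t graph on 10–12 s: (-3 − -8)/(12 − 10) = 2.5 m/s.

2.5 m/s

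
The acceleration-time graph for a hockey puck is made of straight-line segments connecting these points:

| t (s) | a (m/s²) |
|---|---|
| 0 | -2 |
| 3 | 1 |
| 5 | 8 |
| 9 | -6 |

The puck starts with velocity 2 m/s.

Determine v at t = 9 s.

13.5 m/s

Δv equals the area under the a-t graph; then v = v₀ + Δv.
0–3 s: ½(-2 + 1)(3) = -1.5 m/s
3–5 s: ½(1 + 8)(2) = 9 m/s
5–9 s: ½(8 + -6)(4) = 4 m/s
Δv = 11.5 m/s, so v(9) = 2 + (11.5) = 13.5 m/s.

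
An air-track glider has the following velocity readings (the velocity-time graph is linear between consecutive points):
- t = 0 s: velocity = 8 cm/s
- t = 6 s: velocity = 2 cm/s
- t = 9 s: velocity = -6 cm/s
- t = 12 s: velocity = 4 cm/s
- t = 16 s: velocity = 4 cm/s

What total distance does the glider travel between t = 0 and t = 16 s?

61.3 cm

Total distance travelled is ∫|v| dt — sum the magnitudes of each area piece.
0–6 s: |½(8 + 2)(6)| = 30 cm
6–9 s: v = 0 at t = 6.75 s; triangle areas 0.75 + 6.75 = 7.5 cm
9–12 s: v = 0 at t = 10.8 s; triangle areas 5.4 + 2.4 = 7.8 cm
12–16 s: |4| × 4 = 16 cm
Total distance = 61.3 cm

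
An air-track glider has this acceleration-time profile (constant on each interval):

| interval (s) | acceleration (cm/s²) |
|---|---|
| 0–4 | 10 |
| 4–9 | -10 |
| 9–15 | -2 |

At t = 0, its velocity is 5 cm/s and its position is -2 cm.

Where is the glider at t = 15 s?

On each constant-a segment, Δv = aΔt and Δx = v₀Δt + ½aΔt²; chain segment to segment.
0–4 s: v starts 5 cm/s; Δx = 5·4 + ½·10·4² = 100 cm; v ends 45 cm/s.
4–9 s: v starts 45 cm/s; Δx = 45·5 + ½·-10·5² = 100 cm; v ends -5 cm/s.
9–15 s: v starts -5 cm/s; Δx = -5·6 + ½·-2·6² = -66 cm; v ends -17 cm/s.
x(15) = -2 + Σ Δx = 132 cm.

132 cm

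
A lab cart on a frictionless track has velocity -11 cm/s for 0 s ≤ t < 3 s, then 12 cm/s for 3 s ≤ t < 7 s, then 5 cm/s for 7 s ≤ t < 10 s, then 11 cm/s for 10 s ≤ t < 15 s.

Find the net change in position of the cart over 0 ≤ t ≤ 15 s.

85 cm

Net displacement equals the area under the velocity-time graph (areas below the axis count negative).
0–3 s: -11 × 3 = -33 cm
3–7 s: 12 × 4 = 48 cm
7–10 s: 5 × 3 = 15 cm
10–15 s: 11 × 5 = 55 cm
Net displacement = 85 cm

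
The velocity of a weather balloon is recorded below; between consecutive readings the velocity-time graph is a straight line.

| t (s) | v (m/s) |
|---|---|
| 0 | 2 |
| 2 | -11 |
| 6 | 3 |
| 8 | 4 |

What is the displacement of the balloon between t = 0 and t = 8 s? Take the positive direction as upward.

Net displacement equals the area under the velocity-time graph (areas below the axis count negative).
0–2 s: ½(2 + -11)(2) = -9 m
2–6 s: ½(-11 + 3)(4) = -16 m
6–8 s: ½(3 + 4)(2) = 7 m
Net displacement = -18 m

-18 m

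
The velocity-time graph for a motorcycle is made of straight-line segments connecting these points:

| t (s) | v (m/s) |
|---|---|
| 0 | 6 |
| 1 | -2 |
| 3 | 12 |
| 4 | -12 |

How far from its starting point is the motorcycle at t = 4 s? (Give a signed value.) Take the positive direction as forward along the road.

12 m

Net displacement equals the area under the velocity-time graph (areas below the axis count negative).
0–1 s: ½(6 + -2)(1) = 2 m
1–3 s: ½(-2 + 12)(2) = 10 m
3–4 s: ½(12 + -12)(1) = 0 m
Net displacement = 12 m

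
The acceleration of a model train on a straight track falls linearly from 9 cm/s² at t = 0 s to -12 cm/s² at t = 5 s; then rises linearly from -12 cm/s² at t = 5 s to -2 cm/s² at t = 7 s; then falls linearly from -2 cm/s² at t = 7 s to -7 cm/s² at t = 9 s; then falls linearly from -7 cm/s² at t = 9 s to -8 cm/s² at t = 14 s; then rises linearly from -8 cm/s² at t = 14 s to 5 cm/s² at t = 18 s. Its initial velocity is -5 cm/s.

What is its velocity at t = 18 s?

Δv equals the area under the a-t graph; then v = v₀ + Δv.
0–5 s: ½(9 + -12)(5) = -7.5 cm/s
5–7 s: ½(-12 + -2)(2) = -14 cm/s
7–9 s: ½(-2 + -7)(2) = -9 cm/s
9–14 s: ½(-7 + -8)(5) = -37.5 cm/s
14–18 s: ½(-8 + 5)(4) = -6 cm/s
Δv = -74 cm/s, so v(18) = -5 + (-74) = -79 cm/s.

-79 cm/s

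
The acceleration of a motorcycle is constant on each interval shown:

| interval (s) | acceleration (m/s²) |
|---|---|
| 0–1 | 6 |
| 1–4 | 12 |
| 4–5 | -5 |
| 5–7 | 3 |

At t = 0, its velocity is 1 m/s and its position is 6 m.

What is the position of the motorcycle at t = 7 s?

On each constant-a segment, Δv = aΔt and Δx = v₀Δt + ½aΔt²; chain segment to segment.
0–1 s: v starts 1 m/s; Δx = 1·1 + ½·6·1² = 4 m; v ends 7 m/s.
1–4 s: v starts 7 m/s; Δx = 7·3 + ½·12·3² = 75 m; v ends 43 m/s.
4–5 s: v starts 43 m/s; Δx = 43·1 + ½·-5·1² = 40.5 m; v ends 38 m/s.
5–7 s: v starts 38 m/s; Δx = 38·2 + ½·3·2² = 82 m; v ends 44 m/s.
x(7) = 6 + Σ Δx = 207.5 m.

207.5 m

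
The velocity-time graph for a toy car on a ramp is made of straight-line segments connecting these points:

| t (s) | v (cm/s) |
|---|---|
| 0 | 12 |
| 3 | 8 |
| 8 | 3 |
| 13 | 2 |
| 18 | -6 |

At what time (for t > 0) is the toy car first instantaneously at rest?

v changes sign on 13–18 s (from 2 to -6); the graph is linear there, so v = 0 at t = 13 + (-2)·(18 − 13)/(-6 − 2) = 14.25 s.

t = 14.25 s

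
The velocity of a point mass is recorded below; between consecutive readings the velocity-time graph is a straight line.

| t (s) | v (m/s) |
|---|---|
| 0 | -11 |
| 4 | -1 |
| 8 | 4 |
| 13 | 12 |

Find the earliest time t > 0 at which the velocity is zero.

t = 4.8 s

v changes sign on 4–8 s (from -1 to 4); the graph is linear there, so v = 0 at t = 4 + (1)·(8 − 4)/(4 − -1) = 4.8 s.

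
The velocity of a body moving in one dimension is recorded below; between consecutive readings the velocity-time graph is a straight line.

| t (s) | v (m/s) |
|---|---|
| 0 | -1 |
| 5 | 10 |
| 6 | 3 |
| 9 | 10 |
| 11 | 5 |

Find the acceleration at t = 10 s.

Acceleration is the slope of the v-t graph on 9–11 s: (5 − 10)/(11 − 9) = -2.5 m/s².

-2.5 m/s²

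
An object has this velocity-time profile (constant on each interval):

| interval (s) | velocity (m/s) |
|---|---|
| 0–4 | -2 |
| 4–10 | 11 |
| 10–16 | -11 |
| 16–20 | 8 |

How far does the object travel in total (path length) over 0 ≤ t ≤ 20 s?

172 m

Total distance travelled is ∫|v| dt — sum the magnitudes of each area piece.
0–4 s: |-2| × 4 = 8 m
4–10 s: |11| × 6 = 66 m
10–16 s: |-11| × 6 = 66 m
16–20 s: |8| × 4 = 32 m
Total distance = 172 m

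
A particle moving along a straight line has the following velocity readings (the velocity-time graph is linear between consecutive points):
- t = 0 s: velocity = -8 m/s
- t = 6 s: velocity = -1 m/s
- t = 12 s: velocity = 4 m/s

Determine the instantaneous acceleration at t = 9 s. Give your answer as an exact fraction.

Acceleration is the slope of the v-t graph on 6–12 s: (4 − -1)/(12 − 6) = 5/6 m/s².

5/6 m/s²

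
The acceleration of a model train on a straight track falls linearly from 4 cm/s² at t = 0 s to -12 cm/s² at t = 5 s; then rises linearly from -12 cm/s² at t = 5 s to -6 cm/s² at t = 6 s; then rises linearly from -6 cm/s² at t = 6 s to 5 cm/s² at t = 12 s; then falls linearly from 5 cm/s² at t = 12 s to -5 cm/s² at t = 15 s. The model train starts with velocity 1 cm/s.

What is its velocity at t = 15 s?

-31 cm/s

Δv equals the area under the a-t graph; then v = v₀ + Δv.
0–5 s: ½(4 + -12)(5) = -20 cm/s
5–6 s: ½(-12 + -6)(1) = -9 cm/s
6–12 s: ½(-6 + 5)(6) = -3 cm/s
12–15 s: ½(5 + -5)(3) = 0 cm/s
Δv = -32 cm/s, so v(15) = 1 + (-32) = -31 cm/s.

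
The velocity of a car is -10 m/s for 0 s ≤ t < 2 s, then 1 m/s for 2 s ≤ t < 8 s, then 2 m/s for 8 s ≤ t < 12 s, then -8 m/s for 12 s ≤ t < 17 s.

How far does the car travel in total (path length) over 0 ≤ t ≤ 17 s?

74 m

Total distance travelled is ∫|v| dt — sum the magnitudes of each area piece.
0–2 s: |-10| × 2 = 20 m
2–8 s: |1| × 6 = 6 m
8–12 s: |2| × 4 = 8 m
12–17 s: |-8| × 5 = 40 m
Total distance = 74 m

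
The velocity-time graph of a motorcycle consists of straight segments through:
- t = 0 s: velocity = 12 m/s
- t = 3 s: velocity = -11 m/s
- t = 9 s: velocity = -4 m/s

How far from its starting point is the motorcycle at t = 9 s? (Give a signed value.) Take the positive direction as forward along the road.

-43.5 m

Displacement is the signed area under the v-t curve.
0–3 s: ½(12 + -11)(3) = 1.5 m
3–9 s: ½(-11 + -4)(6) = -45 m
Net displacement = -43.5 m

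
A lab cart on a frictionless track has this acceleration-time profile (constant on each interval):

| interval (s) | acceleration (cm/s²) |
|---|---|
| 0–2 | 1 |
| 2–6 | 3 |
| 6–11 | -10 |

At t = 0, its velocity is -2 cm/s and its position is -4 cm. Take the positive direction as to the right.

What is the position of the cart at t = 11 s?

-47 cm

On each constant-a segment, Δv = aΔt and Δx = v₀Δt + ½aΔt²; chain segment to segment.
0–2 s: v starts -2 cm/s; Δx = -2·2 + ½·1·2² = -2 cm; v ends 0 cm/s.
2–6 s: v starts 0 cm/s; Δx = 0·4 + ½·3·4² = 24 cm; v ends 12 cm/s.
6–11 s: v starts 12 cm/s; Δx = 12·5 + ½·-10·5² = -65 cm; v ends -38 cm/s.
x(11) = -4 + Σ Δx = -47 cm.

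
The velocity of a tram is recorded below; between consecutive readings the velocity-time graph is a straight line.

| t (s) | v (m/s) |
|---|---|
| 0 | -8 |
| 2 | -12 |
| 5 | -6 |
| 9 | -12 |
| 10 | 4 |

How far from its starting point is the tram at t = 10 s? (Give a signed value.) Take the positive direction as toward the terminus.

-87 m

Displacement is the signed area under the v-t curve.
0–2 s: ½(-8 + -12)(2) = -20 m
2–5 s: ½(-12 + -6)(3) = -27 m
5–9 s: ½(-6 + -12)(4) = -36 m
9–10 s: ½(-12 + 4)(1) = -4 m
Net displacement = -87 m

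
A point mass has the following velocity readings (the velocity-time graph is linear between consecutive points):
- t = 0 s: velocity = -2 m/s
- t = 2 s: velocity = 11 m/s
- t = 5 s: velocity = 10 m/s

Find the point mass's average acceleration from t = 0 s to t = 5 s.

Average acceleration = Δv/Δt = (10 − -2)/(5 − 0) = 2.4 m/s².

2.4 m/s²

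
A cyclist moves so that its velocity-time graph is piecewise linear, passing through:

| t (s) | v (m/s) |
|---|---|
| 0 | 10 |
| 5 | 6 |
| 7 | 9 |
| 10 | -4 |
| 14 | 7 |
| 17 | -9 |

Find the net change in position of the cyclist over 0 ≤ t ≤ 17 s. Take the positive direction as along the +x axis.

65.5 m

Net displacement equals the area under the velocity-time graph (areas below the axis count negative).
0–5 s: ½(10 + 6)(5) = 40 m
5–7 s: ½(6 + 9)(2) = 15 m
7–10 s: ½(9 + -4)(3) = 7.5 m
10–14 s: ½(-4 + 7)(4) = 6 m
14–17 s: ½(7 + -9)(3) = -3 m
Net displacement = 65.5 m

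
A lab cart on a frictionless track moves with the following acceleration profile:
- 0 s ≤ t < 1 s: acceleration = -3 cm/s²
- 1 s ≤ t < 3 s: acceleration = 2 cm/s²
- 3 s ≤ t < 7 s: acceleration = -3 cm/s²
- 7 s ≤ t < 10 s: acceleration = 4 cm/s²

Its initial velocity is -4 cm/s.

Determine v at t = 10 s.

-3 cm/s

Δv equals the area under the a-t graph; then v = v₀ + Δv.
0–1 s: -3 × 1 = -3 cm/s
1–3 s: 2 × 2 = 4 cm/s
3–7 s: -3 × 4 = -12 cm/s
7–10 s: 4 × 3 = 12 cm/s
Δv = 1 cm/s, so v(10) = -4 + (1) = -3 cm/s.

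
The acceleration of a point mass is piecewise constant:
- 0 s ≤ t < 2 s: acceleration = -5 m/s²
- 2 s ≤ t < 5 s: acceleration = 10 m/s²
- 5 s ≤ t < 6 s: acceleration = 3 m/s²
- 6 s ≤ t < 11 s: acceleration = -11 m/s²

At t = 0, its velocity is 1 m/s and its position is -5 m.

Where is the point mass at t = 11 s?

On each constant-a segment, Δv = aΔt and Δx = v₀Δt + ½aΔt²; chain segment to segment.
0–2 s: v starts 1 m/s; Δx = 1·2 + ½·-5·2² = -8 m; v ends -9 m/s.
2–5 s: v starts -9 m/s; Δx = -9·3 + ½·10·3² = 18 m; v ends 21 m/s.
5–6 s: v starts 21 m/s; Δx = 21·1 + ½·3·1² = 22.5 m; v ends 24 m/s.
6–11 s: v starts 24 m/s; Δx = 24·5 + ½·-11·5² = -17.5 m; v ends -31 m/s.
x(11) = -5 + Σ Δx = 10 m.

10 m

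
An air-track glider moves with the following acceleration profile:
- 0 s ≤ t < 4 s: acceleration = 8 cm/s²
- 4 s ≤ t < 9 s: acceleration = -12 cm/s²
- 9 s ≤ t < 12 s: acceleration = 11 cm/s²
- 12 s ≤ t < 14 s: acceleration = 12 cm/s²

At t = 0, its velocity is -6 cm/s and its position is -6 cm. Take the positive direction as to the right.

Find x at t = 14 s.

-16.5 cm

On each constant-a segment, Δv = aΔt and Δx = v₀Δt + ½aΔt²; chain segment to segment.
0–4 s: v starts -6 cm/s; Δx = -6·4 + ½·8·4² = 40 cm; v ends 26 cm/s.
4–9 s: v starts 26 cm/s; Δx = 26·5 + ½·-12·5² = -20 cm; v ends -34 cm/s.
9–12 s: v starts -34 cm/s; Δx = -34·3 + ½·11·3² = -52.5 cm; v ends -1 cm/s.
12–14 s: v starts -1 cm/s; Δx = -1·2 + ½·12·2² = 22 cm; v ends 23 cm/s.
x(14) = -6 + Σ Δx = -16.5 cm.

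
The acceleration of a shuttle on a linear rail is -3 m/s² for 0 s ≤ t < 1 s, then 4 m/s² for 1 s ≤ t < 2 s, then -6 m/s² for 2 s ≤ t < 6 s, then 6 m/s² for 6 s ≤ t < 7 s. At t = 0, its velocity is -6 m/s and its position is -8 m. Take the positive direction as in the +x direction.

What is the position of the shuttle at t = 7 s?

-116.5 m

On each constant-a segment, Δv = aΔt and Δx = v₀Δt + ½aΔt²; chain segment to segment.
0–1 s: v starts -6 m/s; Δx = -6·1 + ½·-3·1² = -7.5 m; v ends -9 m/s.
1–2 s: v starts -9 m/s; Δx = -9·1 + ½·4·1² = -7 m; v ends -5 m/s.
2–6 s: v starts -5 m/s; Δx = -5·4 + ½·-6·4² = -68 m; v ends -29 m/s.
6–7 s: v starts -29 m/s; Δx = -29·1 + ½·6·1² = -26 m; v ends -23 m/s.
x(7) = -8 + Σ Δx = -116.5 m.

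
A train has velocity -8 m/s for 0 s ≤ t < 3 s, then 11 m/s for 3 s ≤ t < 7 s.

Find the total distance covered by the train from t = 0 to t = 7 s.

Total distance travelled is ∫|v| dt — sum the magnitudes of each area piece.
0–3 s: |-8| × 3 = 24 m
3–7 s: |11| × 4 = 44 m
Total distance = 68 m

68 m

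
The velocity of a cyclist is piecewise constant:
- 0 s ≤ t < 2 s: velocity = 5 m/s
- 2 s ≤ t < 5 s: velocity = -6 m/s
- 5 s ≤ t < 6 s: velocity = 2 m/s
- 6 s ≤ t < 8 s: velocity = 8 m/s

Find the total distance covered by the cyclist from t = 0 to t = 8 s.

46 m

Distance (not displacement) is the total path length: add the absolute areas under v-t.
0–2 s: |5| × 2 = 10 m
2–5 s: |-6| × 3 = 18 m
5–6 s: |2| × 1 = 2 m
6–8 s: |8| × 2 = 16 m
Total distance = 46 m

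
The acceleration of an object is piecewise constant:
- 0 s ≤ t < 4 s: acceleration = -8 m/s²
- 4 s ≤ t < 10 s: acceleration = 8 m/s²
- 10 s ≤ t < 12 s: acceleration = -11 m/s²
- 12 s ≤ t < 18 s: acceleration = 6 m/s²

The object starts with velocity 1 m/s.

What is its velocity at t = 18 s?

31 m/s

Δv equals the area under the a-t graph; then v = v₀ + Δv.
0–4 s: -8 × 4 = -32 m/s
4–10 s: 8 × 6 = 48 m/s
10–12 s: -11 × 2 = -22 m/s
12–18 s: 6 × 6 = 36 m/s
Δv = 30 m/s, so v(18) = 1 + (30) = 31 m/s.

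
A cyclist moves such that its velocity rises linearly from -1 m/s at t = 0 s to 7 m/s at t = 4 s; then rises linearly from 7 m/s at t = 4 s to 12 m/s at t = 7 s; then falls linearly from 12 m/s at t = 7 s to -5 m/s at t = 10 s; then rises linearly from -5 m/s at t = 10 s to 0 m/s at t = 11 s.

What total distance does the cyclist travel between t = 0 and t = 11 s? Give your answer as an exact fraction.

Distance (not displacement) is the total path length: add the absolute areas under v-t.
0–4 s: v = 0 at t = 0.5 s; triangle areas 0.25 + 12.25 = 12.5 m
4–7 s: |½(7 + 12)(3)| = 28.5 m
7–10 s: v = 0 at t = 155/17 s; triangle areas 216/17 + 75/34 = 507/34 m
10–11 s: |½(-5 + 0)(1)| = 2.5 m
Total distance = 993/17 m

993/17 m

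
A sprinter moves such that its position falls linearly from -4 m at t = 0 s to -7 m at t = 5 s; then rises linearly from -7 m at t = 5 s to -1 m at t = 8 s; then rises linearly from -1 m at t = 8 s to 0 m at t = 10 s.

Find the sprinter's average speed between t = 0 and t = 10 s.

1 m/s

Average speed = (total path length)/(elapsed time); on a piecewise-linear x-t graph the path length is Σ|Δx|.
0–5 s: |Δx| = |-7 − -4| = 3 m
5–8 s: |Δx| = |-1 − -7| = 6 m
8–10 s: |Δx| = |0 − -1| = 1 m
Total path = 10 m; average speed = 10/10 = 1 m/s.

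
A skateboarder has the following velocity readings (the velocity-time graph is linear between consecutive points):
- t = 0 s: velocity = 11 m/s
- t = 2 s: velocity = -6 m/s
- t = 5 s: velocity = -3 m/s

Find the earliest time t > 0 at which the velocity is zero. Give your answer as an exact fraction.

t = 22/17 s

v changes sign on 0–2 s (from 11 to -6); the graph is linear there, so v = 0 at t = 0 + (-11)·(2 − 0)/(-6 − 11) = 22/17 s.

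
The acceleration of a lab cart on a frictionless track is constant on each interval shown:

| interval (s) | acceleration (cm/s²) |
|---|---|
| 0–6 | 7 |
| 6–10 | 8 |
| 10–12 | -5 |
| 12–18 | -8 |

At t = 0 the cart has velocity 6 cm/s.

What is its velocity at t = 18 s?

22 cm/s

Δv equals the area under the a-t graph; then v = v₀ + Δv.
0–6 s: 7 × 6 = 42 cm/s
6–10 s: 8 × 4 = 32 cm/s
10–12 s: -5 × 2 = -10 cm/s
12–18 s: -8 × 6 = -48 cm/s
Δv = 16 cm/s, so v(18) = 6 + (16) = 22 cm/s.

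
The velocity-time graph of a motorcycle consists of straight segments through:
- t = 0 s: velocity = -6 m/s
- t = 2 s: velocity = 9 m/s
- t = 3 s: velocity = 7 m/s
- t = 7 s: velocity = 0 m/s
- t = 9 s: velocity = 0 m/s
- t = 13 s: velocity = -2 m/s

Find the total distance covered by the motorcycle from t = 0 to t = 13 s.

Total distance travelled is ∫|v| dt — sum the magnitudes of each area piece.
0–2 s: v = 0 at t = 0.8 s; triangle areas 2.4 + 5.4 = 7.8 m
2–3 s: |½(9 + 7)(1)| = 8 m
3–7 s: |½(7 + 0)(4)| = 14 m
7–9 s: |0| × 2 = 0 m
9–13 s: |½(0 + -2)(4)| = 4 m
Total distance = 33.8 m

33.8 m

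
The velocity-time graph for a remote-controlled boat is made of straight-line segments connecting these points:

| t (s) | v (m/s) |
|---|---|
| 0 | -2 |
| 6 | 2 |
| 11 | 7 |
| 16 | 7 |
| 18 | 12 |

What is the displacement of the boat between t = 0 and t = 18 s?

76.5 m

Net displacement equals the area under the velocity-time graph (areas below the axis count negative).
0–6 s: ½(-2 + 2)(6) = 0 m
6–11 s: ½(2 + 7)(5) = 22.5 m
11–16 s: 7 × 5 = 35 m
16–18 s: ½(7 + 12)(2) = 19 m
Net displacement = 76.5 m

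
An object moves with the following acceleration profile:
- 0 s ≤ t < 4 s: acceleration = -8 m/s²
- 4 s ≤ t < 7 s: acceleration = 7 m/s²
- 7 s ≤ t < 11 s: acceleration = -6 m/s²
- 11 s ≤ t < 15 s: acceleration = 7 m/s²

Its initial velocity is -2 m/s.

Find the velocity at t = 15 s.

-9 m/s

Δv equals the area under the a-t graph; then v = v₀ + Δv.
0–4 s: -8 × 4 = -32 m/s
4–7 s: 7 × 3 = 21 m/s
7–11 s: -6 × 4 = -24 m/s
11–15 s: 7 × 4 = 28 m/s
Δv = -7 m/s, so v(15) = -2 + (-7) = -9 m/s.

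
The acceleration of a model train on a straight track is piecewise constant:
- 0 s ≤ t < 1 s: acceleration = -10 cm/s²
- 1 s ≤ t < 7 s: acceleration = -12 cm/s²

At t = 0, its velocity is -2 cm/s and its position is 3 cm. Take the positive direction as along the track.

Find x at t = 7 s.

On each constant-a segment, Δv = aΔt and Δx = v₀Δt + ½aΔt²; chain segment to segment.
0–1 s: v starts -2 cm/s; Δx = -2·1 + ½·-10·1² = -7 cm; v ends -12 cm/s.
1–7 s: v starts -12 cm/s; Δx = -12·6 + ½·-12·6² = -288 cm; v ends -84 cm/s.
x(7) = 3 + Σ Δx = -292 cm.

-292 cm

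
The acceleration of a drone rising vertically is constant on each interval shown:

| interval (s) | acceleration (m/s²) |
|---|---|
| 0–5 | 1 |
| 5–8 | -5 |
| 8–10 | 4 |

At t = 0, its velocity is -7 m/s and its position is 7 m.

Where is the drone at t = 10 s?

On each constant-a segment, Δv = aΔt and Δx = v₀Δt + ½aΔt²; chain segment to segment.
0–5 s: v starts -7 m/s; Δx = -7·5 + ½·1·5² = -22.5 m; v ends -2 m/s.
5–8 s: v starts -2 m/s; Δx = -2·3 + ½·-5·3² = -28.5 m; v ends -17 m/s.
8–10 s: v starts -17 m/s; Δx = -17·2 + ½·4·2² = -26 m; v ends -9 m/s.
x(10) = 7 + Σ Δx = -70 m.

-70 m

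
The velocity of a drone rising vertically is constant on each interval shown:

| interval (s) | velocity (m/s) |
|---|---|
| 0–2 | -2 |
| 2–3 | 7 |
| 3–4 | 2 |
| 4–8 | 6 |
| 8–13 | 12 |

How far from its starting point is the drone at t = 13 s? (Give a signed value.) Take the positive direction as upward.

Displacement is the signed area under the v-t curve.
0–2 s: -2 × 2 = -4 m
2–3 s: 7 × 1 = 7 m
3–4 s: 2 × 1 = 2 m
4–8 s: 6 × 4 = 24 m
8–13 s: 12 × 5 = 60 m
Net displacement = 89 m

89 m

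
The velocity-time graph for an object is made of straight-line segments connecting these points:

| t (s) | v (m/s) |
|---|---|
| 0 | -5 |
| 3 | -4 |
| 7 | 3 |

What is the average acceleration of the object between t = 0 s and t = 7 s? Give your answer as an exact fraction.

8/7 m/s²

Average acceleration = Δv/Δt = (3 − -5)/(7 − 0) = 8/7 m/s².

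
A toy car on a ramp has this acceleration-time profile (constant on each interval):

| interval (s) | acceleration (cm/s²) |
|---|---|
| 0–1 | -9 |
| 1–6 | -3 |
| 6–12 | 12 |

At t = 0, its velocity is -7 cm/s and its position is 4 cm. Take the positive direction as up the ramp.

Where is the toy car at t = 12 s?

On each constant-a segment, Δv = aΔt and Δx = v₀Δt + ½aΔt²; chain segment to segment.
0–1 s: v starts -7 cm/s; Δx = -7·1 + ½·-9·1² = -11.5 cm; v ends -16 cm/s.
1–6 s: v starts -16 cm/s; Δx = -16·5 + ½·-3·5² = -117.5 cm; v ends -31 cm/s.
6–12 s: v starts -31 cm/s; Δx = -31·6 + ½·12·6² = 30 cm; v ends 41 cm/s.
x(12) = 4 + Σ Δx = -95 cm.

-95 cm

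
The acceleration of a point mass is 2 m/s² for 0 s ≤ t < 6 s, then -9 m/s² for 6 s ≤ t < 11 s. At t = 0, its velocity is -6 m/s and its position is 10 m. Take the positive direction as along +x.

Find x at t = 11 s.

-72.5 m

On each constant-a segment, Δv = aΔt and Δx = v₀Δt + ½aΔt²; chain segment to segment.
0–6 s: v starts -6 m/s; Δx = -6·6 + ½·2·6² = 0 m; v ends 6 m/s.
6–11 s: v starts 6 m/s; Δx = 6·5 + ½·-9·5² = -82.5 m; v ends -39 m/s.
x(11) = 10 + Σ Δx = -72.5 m.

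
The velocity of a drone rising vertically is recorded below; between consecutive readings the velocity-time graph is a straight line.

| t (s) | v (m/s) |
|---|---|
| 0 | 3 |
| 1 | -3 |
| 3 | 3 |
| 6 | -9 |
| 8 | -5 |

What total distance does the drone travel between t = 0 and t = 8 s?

Distance (not displacement) is the total path length: add the absolute areas under v-t.
0–1 s: v = 0 at t = 0.5 s; triangle areas 0.75 + 0.75 = 1.5 m
1–3 s: v = 0 at t = 2 s; triangle areas 1.5 + 1.5 = 3 m
3–6 s: v = 0 at t = 3.75 s; triangle areas 1.125 + 10.125 = 11.25 m
6–8 s: |½(-9 + -5)(2)| = 14 m
Total distance = 29.75 m

29.75 m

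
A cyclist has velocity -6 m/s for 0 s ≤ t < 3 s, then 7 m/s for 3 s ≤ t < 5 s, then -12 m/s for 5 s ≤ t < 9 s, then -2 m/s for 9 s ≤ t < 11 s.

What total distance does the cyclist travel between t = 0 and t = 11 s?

84 m

Distance (not displacement) is the total path length: add the absolute areas under v-t.
0–3 s: |-6| × 3 = 18 m
3–5 s: |7| × 2 = 14 m
5–9 s: |-12| × 4 = 48 m
9–11 s: |-2| × 2 = 4 m
Total distance = 84 m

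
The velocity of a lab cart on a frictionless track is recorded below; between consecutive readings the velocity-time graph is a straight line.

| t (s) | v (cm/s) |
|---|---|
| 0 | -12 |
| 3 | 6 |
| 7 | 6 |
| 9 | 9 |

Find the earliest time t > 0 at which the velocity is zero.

v changes sign on 0–3 s (from -12 to 6); the graph is linear there, so v = 0 at t = 0 + (12)·(3 − 0)/(6 − -12) = 2 s.

t = 2 s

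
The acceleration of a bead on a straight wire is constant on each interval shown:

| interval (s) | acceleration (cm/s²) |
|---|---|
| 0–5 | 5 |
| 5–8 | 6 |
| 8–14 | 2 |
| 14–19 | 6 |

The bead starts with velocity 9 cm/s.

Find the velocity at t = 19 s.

Δv equals the area under the a-t graph; then v = v₀ + Δv.
0–5 s: 5 × 5 = 25 cm/s
5–8 s: 6 × 3 = 18 cm/s
8–14 s: 2 × 6 = 12 cm/s
14–19 s: 6 × 5 = 30 cm/s
Δv = 85 cm/s, so v(19) = 9 + (85) = 94 cm/s.

94 cm/s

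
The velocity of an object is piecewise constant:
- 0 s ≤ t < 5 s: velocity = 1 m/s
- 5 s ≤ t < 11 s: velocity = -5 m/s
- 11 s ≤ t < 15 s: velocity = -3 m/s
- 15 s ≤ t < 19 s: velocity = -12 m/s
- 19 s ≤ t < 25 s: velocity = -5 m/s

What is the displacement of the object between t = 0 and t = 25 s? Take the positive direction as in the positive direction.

-115 m

Displacement is the signed area under the v-t curve.
0–5 s: 1 × 5 = 5 m
5–11 s: -5 × 6 = -30 m
11–15 s: -3 × 4 = -12 m
15–19 s: -12 × 4 = -48 m
19–25 s: -5 × 6 = -30 m
Net displacement = -115 m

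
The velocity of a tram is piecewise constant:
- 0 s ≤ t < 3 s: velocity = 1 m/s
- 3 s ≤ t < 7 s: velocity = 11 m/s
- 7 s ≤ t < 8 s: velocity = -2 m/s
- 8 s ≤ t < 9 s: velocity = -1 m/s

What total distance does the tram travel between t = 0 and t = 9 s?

50 m

Distance (not displacement) is the total path length: add the absolute areas under v-t.
0–3 s: |1| × 3 = 3 m
3–7 s: |11| × 4 = 44 m
7–8 s: |-2| × 1 = 2 m
8–9 s: |-1| × 1 = 1 m
Total distance = 50 m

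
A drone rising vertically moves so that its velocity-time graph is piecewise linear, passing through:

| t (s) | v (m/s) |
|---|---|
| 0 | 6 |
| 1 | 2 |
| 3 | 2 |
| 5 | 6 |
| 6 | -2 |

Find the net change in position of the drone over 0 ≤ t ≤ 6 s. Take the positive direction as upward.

18 m

Net displacement equals the area under the velocity-time graph (areas below the axis count negative).
0–1 s: ½(6 + 2)(1) = 4 m
1–3 s: 2 × 2 = 4 m
3–5 s: ½(2 + 6)(2) = 8 m
5–6 s: ½(6 + -2)(1) = 2 m
Net displacement = 18 m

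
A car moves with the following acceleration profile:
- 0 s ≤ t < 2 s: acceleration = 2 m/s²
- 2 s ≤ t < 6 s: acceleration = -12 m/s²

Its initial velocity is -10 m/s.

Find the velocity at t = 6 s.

Δv equals the area under the a-t graph; then v = v₀ + Δv.
0–2 s: 2 × 2 = 4 m/s
2–6 s: -12 × 4 = -48 m/s
Δv = -44 m/s, so v(6) = -10 + (-44) = -54 m/s.

-54 m/s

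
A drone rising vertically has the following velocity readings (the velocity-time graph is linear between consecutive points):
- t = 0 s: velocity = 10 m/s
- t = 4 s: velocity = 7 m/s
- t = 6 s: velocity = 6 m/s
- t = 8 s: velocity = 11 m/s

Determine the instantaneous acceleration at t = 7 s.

Acceleration is the slope of the v-t graph on 6–8 s: (11 − 6)/(8 − 6) = 2.5 m/s².

2.5 m/s²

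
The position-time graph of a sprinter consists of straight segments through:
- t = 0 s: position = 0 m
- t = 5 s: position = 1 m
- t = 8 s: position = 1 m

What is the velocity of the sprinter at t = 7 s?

0 m/s

Velocity is the slope of the x-t graph on 5–8 s: (1 − 1)/(8 − 5) = 0 m/s.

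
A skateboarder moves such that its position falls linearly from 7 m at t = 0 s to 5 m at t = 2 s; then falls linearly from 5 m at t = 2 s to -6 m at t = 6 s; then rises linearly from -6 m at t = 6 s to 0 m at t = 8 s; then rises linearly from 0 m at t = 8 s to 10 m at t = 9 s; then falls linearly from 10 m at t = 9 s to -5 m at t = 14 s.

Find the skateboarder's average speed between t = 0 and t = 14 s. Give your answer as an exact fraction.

22/7 m/s

Average speed = (total path length)/(elapsed time); on a piecewise-linear x-t graph the path length is Σ|Δx|.
0–2 s: |Δx| = |5 − 7| = 2 m
2–6 s: |Δx| = |-6 − 5| = 11 m
6–8 s: |Δx| = |0 − -6| = 6 m
8–9 s: |Δx| = |10 − 0| = 10 m
9–14 s: |Δx| = |-5 − 10| = 15 m
Total path = 44 m; average speed = 44/14 = 22/7 m/s.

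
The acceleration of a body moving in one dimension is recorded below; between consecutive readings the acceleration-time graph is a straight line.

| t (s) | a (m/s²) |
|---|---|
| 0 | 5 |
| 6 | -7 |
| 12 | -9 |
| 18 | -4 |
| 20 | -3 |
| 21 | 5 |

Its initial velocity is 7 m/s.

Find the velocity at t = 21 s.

Δv equals the area under the a-t graph; then v = v₀ + Δv.
0–6 s: ½(5 + -7)(6) = -6 m/s
6–12 s: ½(-7 + -9)(6) = -48 m/s
12–18 s: ½(-9 + -4)(6) = -39 m/s
18–20 s: ½(-4 + -3)(2) = -7 m/s
20–21 s: ½(-3 + 5)(1) = 1 m/s
Δv = -99 m/s, so v(21) = 7 + (-99) = -92 m/s.

-92 m/s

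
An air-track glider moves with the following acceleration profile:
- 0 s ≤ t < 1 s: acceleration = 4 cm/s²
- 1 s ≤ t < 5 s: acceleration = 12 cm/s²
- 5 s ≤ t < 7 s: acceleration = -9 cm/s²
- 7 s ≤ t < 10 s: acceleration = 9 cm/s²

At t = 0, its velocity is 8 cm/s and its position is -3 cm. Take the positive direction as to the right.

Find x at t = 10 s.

On each constant-a segment, Δv = aΔt and Δx = v₀Δt + ½aΔt²; chain segment to segment.
0–1 s: v starts 8 cm/s; Δx = 8·1 + ½·4·1² = 10 cm; v ends 12 cm/s.
1–5 s: v starts 12 cm/s; Δx = 12·4 + ½·12·4² = 144 cm; v ends 60 cm/s.
5–7 s: v starts 60 cm/s; Δx = 60·2 + ½·-9·2² = 102 cm; v ends 42 cm/s.
7–10 s: v starts 42 cm/s; Δx = 42·3 + ½·9·3² = 166.5 cm; v ends 69 cm/s.
x(10) = -3 + Σ Δx = 419.5 cm.

419.5 cm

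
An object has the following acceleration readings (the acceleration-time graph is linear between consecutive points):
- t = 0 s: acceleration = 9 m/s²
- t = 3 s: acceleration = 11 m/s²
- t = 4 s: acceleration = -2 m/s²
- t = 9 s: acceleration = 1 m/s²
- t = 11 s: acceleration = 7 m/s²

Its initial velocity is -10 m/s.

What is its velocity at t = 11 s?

Δv equals the area under the a-t graph; then v = v₀ + Δv.
0–3 s: ½(9 + 11)(3) = 30 m/s
3–4 s: ½(11 + -2)(1) = 4.5 m/s
4–9 s: ½(-2 + 1)(5) = -2.5 m/s
9–11 s: ½(1 + 7)(2) = 8 m/s
Δv = 40 m/s, so v(11) = -10 + (40) = 30 m/s.

30 m/s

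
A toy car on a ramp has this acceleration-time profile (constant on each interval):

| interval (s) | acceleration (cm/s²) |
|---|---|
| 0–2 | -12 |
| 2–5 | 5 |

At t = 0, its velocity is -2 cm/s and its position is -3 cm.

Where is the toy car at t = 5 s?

-86.5 cm

On each constant-a segment, Δv = aΔt and Δx = v₀Δt + ½aΔt²; chain segment to segment.
0–2 s: v starts -2 cm/s; Δx = -2·2 + ½·-12·2² = -28 cm; v ends -26 cm/s.
2–5 s: v starts -26 cm/s; Δx = -26·3 + ½·5·3² = -55.5 cm; v ends -11 cm/s.
x(5) = -3 + Σ Δx = -86.5 cm.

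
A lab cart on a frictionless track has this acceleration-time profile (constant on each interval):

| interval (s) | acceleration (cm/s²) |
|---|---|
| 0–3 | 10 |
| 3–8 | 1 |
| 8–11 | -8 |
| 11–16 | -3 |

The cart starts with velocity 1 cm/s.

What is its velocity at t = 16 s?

-3 cm/s

Δv equals the area under the a-t graph; then v = v₀ + Δv.
0–3 s: 10 × 3 = 30 cm/s
3–8 s: 1 × 5 = 5 cm/s
8–11 s: -8 × 3 = -24 cm/s
11–16 s: -3 × 5 = -15 cm/s
Δv = -4 cm/s, so v(16) = 1 + (-4) = -3 cm/s.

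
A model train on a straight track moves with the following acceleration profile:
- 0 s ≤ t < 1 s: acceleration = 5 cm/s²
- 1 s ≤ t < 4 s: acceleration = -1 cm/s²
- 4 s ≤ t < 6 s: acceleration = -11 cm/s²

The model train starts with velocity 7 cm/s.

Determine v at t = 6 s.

-13 cm/s

Δv equals the area under the a-t graph; then v = v₀ + Δv.
0–1 s: 5 × 1 = 5 cm/s
1–4 s: -1 × 3 = -3 cm/s
4–6 s: -11 × 2 = -22 cm/s
Δv = -20 cm/s, so v(6) = 7 + (-20) = -13 cm/s.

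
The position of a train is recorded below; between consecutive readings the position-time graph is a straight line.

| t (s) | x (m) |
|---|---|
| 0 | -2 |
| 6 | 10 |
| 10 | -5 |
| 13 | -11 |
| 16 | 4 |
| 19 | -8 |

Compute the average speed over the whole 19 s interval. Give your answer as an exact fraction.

60/19 m/s

Average speed = (total path length)/(elapsed time); on a piecewise-linear x-t graph the path length is Σ|Δx|.
0–6 s: |Δx| = |10 − -2| = 12 m
6–10 s: |Δx| = |-5 − 10| = 15 m
10–13 s: |Δx| = |-11 − -5| = 6 m
13–16 s: |Δx| = |4 − -11| = 15 m
16–19 s: |Δx| = |-8 − 4| = 12 m
Total path = 60 m; average speed = 60/19 = 60/19 m/s.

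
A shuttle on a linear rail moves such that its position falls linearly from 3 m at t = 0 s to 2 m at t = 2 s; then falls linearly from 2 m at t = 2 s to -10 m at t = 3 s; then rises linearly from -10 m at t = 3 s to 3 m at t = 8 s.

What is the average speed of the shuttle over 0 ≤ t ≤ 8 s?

Average speed = (total path length)/(elapsed time); on a piecewise-linear x-t graph the path length is Σ|Δx|.
0–2 s: |Δx| = |2 − 3| = 1 m
2–3 s: |Δx| = |-10 − 2| = 12 m
3–8 s: |Δx| = |3 − -10| = 13 m
Total path = 26 m; average speed = 26/8 = 3.25 m/s.

3.25 m/s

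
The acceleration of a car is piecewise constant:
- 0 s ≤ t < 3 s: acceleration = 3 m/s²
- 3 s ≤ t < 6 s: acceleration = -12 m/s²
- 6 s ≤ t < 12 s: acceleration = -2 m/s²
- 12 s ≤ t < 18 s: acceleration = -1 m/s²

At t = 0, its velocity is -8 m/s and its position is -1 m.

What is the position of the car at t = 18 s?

-608.5 m

On each constant-a segment, Δv = aΔt and Δx = v₀Δt + ½aΔt²; chain segment to segment.
0–3 s: v starts -8 m/s; Δx = -8·3 + ½·3·3² = -10.5 m; v ends 1 m/s.
3–6 s: v starts 1 m/s; Δx = 1·3 + ½·-12·3² = -51 m; v ends -35 m/s.
6–12 s: v starts -35 m/s; Δx = -35·6 + ½·-2·6² = -246 m; v ends -47 m/s.
12–18 s: v starts -47 m/s; Δx = -47·6 + ½·-1·6² = -300 m; v ends -53 m/s.
x(18) = -1 + Σ Δx = -608.5 m.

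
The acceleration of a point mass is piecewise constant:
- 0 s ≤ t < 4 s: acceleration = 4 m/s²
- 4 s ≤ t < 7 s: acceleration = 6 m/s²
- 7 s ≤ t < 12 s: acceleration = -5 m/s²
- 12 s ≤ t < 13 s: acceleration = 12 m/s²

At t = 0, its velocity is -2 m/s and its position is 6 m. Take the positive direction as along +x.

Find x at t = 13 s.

209.5 m

On each constant-a segment, Δv = aΔt and Δx = v₀Δt + ½aΔt²; chain segment to segment.
0–4 s: v starts -2 m/s; Δx = -2·4 + ½·4·4² = 24 m; v ends 14 m/s.
4–7 s: v starts 14 m/s; Δx = 14·3 + ½·6·3² = 69 m; v ends 32 m/s.
7–12 s: v starts 32 m/s; Δx = 32·5 + ½·-5·5² = 97.5 m; v ends 7 m/s.
12–13 s: v starts 7 m/s; Δx = 7·1 + ½·12·1² = 13 m; v ends 19 m/s.
x(13) = 6 + Σ Δx = 209.5 m.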